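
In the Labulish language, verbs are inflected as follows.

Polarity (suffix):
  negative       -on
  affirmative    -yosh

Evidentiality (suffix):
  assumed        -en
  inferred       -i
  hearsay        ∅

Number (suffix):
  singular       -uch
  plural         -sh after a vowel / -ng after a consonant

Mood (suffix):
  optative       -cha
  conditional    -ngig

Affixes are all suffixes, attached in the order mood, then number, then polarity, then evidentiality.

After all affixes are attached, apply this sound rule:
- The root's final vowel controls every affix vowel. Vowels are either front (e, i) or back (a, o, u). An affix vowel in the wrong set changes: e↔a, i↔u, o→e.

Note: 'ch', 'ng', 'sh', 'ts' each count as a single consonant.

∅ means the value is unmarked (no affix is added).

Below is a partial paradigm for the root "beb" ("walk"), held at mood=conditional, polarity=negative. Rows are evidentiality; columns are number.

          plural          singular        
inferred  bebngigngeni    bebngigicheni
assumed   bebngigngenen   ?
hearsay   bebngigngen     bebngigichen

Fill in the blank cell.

Attach mood conditional -ngig → bebngig.
Attach number singular -uch → bebngiguch.
Attach polarity negative -on → bebngiguchon.
Attach evidentiality assumed -en → bebngiguchonen.
Apply vowel harmony: bebngiguchonen → bebngigichenen.

bebngigichenen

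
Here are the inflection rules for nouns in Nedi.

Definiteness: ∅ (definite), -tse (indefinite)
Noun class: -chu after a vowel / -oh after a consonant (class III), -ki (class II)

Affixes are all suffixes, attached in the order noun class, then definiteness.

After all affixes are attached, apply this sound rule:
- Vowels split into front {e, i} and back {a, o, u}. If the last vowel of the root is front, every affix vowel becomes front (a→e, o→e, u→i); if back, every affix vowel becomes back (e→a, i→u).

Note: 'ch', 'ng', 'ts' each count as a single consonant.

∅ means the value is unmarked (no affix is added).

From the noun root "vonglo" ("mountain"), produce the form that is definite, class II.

vongloku

Attach noun class class II -ki → vongloki.
definiteness = definite: zero marking, form stays vongloki.
Apply vowel harmony: vongloki → vongloku.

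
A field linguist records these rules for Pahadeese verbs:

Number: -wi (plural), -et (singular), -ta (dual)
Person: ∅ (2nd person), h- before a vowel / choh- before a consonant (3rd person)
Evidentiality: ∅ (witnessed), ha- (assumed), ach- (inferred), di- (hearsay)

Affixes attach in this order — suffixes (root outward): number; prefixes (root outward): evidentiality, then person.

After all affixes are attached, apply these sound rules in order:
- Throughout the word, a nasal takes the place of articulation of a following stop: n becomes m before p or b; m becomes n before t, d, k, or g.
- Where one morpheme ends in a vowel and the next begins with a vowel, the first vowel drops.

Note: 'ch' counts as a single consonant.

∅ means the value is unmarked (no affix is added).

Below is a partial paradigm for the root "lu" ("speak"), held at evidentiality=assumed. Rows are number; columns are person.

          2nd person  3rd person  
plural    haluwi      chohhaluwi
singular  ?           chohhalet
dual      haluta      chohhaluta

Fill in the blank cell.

Attach evidentiality assumed ha- → halu.
Attach number singular -et → haluet.
person = 2nd person: zero marking, form stays haluet.
Nasal assimilation: no change.
Apply vowel deletion: haluet → halet.

halet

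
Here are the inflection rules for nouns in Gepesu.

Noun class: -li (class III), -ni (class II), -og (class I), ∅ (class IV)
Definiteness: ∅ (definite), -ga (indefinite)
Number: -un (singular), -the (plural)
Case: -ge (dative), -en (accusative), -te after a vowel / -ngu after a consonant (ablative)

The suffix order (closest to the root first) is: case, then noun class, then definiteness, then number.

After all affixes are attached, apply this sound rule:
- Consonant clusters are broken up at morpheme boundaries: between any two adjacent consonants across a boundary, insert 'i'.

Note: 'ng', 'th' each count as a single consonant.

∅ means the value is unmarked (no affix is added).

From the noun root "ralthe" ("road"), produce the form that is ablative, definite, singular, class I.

raltheteogun

Attach case ablative -te (after vowel 'e') → ralthete.
Attach noun class class I -og → raltheteog.
definiteness = definite: zero marking, form stays raltheteog.
Attach number singular -un → raltheteogun.
Epenthesis: no change.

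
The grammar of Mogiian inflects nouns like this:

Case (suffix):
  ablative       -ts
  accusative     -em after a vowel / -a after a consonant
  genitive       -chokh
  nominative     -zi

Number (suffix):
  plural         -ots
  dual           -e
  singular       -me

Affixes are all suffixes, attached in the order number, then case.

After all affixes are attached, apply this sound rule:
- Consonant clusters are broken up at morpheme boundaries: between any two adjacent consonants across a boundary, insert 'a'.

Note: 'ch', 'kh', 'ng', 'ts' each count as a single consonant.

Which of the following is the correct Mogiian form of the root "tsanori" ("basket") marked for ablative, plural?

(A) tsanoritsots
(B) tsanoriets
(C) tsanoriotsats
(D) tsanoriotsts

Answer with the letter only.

Attach number plural -ots → tsanoriots.
Attach case ablative -ts → tsanoriotsts.
Apply epenthesis: tsanoriotsts → tsanoriotsats.
So the correct form is tsanoriotsats, option (C).
(A) tsanoritsots is wrong: it has the affixes in the wrong order.
(B) tsanoriets is wrong: it uses dual instead of plural for number.
(D) tsanoriotsts is wrong: it fails to apply the sound rule(s).

C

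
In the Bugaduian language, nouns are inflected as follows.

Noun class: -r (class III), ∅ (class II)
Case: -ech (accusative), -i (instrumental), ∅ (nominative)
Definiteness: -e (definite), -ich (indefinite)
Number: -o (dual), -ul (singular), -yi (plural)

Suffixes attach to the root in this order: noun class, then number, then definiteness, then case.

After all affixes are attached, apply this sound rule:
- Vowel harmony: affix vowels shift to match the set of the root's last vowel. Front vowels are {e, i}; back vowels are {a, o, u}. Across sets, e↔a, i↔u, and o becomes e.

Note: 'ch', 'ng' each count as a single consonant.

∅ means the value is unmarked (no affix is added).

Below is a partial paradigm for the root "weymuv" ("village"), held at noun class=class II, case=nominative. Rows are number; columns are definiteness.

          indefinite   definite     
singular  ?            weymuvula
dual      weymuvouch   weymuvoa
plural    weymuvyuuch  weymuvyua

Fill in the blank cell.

weymuvuluch

noun class = class II: zero marking, form stays weymuv.
Attach number singular -ul → weymuvul.
Attach definiteness indefinite -ich → weymuvulich.
case = nominative: zero marking, form stays weymuvulich.
Apply vowel harmony: weymuvulich → weymuvuluch.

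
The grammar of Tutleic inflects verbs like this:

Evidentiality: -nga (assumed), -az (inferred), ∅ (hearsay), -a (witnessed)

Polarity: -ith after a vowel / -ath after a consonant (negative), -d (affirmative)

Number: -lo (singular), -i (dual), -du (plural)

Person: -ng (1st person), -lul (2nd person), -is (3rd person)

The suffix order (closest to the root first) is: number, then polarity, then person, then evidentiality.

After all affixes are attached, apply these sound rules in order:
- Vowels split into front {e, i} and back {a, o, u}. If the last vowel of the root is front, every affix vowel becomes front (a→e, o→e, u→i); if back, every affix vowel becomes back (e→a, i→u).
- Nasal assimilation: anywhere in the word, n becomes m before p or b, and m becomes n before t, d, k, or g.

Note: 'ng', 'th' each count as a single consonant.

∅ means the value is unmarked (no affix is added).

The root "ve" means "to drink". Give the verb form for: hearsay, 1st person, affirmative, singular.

veledng

Attach number singular -lo → velo.
Attach polarity affirmative -d → velod.
Attach person 1st person -ng → velodng.
evidentiality = hearsay: zero marking, form stays velodng.
Apply vowel harmony: velodng → veledng.
Nasal assimilation: no change.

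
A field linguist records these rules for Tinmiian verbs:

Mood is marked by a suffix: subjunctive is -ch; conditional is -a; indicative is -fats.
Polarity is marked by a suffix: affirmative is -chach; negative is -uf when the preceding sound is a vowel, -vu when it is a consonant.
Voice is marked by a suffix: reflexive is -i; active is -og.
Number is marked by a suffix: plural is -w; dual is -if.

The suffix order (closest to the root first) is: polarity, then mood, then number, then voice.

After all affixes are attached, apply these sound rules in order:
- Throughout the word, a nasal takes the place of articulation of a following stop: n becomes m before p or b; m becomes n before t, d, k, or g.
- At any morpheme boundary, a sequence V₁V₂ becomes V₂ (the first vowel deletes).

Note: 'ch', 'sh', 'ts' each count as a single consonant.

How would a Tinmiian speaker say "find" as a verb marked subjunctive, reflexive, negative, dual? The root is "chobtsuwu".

chobtsuwufchifi

Attach polarity negative -uf (after vowel 'u') → chobtsuwuuf.
Attach mood subjunctive -ch → chobtsuwuufch.
Attach number dual -if → chobtsuwuufchif.
Attach voice reflexive -i → chobtsuwuufchifi.
Nasal assimilation: no change.
Apply vowel deletion: chobtsuwuufchifi → chobtsuwufchifi.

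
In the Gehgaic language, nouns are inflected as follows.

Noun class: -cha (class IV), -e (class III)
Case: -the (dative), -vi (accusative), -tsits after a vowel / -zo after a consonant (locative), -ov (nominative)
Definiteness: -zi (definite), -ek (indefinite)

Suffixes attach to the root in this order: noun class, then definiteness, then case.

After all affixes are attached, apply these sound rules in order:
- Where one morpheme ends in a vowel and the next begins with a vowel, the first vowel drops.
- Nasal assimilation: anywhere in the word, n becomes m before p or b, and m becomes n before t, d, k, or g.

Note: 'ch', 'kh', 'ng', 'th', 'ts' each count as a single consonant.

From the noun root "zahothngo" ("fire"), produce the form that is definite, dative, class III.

Attach noun class class III -e → zahothngoe.
Attach definiteness definite -zi → zahothngoezi.
Attach case dative -the → zahothngoezithe.
Apply vowel deletion: zahothngoezithe → zahothngezithe.
Nasal assimilation: no change.

zahothngezithe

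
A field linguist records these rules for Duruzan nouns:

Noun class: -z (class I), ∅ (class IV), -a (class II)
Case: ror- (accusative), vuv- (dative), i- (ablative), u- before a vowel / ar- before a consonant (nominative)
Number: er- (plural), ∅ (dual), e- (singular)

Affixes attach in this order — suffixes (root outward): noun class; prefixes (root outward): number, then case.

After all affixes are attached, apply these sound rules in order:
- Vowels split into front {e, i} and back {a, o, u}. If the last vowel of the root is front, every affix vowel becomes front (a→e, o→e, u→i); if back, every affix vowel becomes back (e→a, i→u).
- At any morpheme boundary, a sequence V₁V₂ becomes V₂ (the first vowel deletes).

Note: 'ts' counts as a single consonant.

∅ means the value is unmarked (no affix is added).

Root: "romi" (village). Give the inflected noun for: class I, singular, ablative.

eromiz

Attach number singular e- → eromi.
Attach noun class class I -z → eromiz.
Attach case ablative i- → ieromiz.
Vowel harmony: no change.
Apply vowel deletion: ieromiz → eromiz.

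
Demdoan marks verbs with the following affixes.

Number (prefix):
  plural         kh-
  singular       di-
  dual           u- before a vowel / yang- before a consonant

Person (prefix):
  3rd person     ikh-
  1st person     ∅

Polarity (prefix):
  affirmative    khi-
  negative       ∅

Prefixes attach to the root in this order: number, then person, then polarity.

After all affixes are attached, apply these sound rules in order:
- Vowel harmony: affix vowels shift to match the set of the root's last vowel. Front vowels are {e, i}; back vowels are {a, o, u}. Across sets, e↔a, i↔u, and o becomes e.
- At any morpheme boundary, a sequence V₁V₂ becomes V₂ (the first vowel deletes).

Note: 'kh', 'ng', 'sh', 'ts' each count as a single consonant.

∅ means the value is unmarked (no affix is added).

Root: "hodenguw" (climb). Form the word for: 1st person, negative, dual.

yanghodenguw

Attach number dual yang- (before consonant 'h') → yanghodenguw.
person = 1st person: zero marking, form stays yanghodenguw.
polarity = negative: zero marking, form stays yanghodenguw.
Vowel harmony: no change.
Vowel deletion: no change.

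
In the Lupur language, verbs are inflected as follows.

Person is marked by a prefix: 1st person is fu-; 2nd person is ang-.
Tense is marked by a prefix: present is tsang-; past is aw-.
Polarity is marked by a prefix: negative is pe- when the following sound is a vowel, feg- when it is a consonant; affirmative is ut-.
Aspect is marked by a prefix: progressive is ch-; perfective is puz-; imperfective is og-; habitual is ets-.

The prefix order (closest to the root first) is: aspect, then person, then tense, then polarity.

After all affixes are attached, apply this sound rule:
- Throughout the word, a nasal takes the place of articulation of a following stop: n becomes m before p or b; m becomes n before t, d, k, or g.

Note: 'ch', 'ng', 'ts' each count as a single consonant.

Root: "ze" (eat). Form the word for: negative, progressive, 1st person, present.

Attach aspect progressive ch- → chze.
Attach person 1st person fu- → fuchze.
Attach tense present tsang- → tsangfuchze.
Attach polarity negative feg- (before consonant 'ts') → fegtsangfuchze.
Nasal assimilation: no change.

fegtsangfuchze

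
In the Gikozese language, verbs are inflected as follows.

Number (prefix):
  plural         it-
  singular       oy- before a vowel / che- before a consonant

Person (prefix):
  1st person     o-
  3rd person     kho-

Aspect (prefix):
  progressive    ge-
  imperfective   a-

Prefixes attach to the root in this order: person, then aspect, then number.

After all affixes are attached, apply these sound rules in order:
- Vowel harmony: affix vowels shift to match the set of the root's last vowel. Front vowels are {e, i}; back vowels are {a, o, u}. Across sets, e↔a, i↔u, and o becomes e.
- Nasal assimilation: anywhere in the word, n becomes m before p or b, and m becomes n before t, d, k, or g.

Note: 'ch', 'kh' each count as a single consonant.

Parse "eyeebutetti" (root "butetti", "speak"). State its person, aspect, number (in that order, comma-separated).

1st person, imperfective, singular

Segment: oy-a-o-butetti.
person: o- → 1st person.
aspect: a- → imperfective.
number: oy/che- → singular.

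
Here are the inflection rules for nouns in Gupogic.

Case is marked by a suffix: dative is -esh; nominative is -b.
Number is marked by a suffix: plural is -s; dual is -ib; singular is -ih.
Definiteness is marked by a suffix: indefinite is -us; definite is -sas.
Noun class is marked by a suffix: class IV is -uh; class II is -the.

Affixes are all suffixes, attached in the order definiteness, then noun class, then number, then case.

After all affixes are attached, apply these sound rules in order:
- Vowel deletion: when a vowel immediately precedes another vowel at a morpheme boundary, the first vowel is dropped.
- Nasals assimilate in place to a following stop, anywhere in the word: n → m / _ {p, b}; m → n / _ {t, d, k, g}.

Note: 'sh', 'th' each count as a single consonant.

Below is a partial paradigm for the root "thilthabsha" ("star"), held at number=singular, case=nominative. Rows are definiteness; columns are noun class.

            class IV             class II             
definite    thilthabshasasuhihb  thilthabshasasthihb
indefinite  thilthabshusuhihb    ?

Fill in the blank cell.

thilthabshusthihb

Attach definiteness indefinite -us → thilthabshaus.
Attach noun class class II -the → thilthabshausthe.
Attach number singular -ih → thilthabshaustheih.
Attach case nominative -b → thilthabshaustheihb.
Apply vowel deletion: thilthabshaustheihb → thilthabshusthihb.
Nasal assimilation: no change.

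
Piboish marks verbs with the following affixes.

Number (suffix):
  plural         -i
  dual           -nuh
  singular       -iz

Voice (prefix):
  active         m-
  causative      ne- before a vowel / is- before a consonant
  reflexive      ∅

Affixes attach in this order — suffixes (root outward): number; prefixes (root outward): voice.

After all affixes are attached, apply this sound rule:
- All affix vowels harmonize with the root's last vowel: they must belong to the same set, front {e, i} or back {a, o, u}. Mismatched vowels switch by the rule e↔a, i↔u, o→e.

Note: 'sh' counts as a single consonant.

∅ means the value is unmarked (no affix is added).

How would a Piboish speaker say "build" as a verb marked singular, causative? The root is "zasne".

Attach number singular -iz → zasneiz.
Attach voice causative is- (before consonant 'z') → iszasneiz.
Vowel harmony: no change.

iszasneiz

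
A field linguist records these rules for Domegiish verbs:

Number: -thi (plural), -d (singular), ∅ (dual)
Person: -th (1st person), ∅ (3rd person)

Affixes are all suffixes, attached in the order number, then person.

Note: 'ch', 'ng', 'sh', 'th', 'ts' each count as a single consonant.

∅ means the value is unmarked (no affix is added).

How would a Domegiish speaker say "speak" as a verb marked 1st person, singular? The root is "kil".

kildth

Attach number singular -d → kild.
Attach person 1st person -th → kildth.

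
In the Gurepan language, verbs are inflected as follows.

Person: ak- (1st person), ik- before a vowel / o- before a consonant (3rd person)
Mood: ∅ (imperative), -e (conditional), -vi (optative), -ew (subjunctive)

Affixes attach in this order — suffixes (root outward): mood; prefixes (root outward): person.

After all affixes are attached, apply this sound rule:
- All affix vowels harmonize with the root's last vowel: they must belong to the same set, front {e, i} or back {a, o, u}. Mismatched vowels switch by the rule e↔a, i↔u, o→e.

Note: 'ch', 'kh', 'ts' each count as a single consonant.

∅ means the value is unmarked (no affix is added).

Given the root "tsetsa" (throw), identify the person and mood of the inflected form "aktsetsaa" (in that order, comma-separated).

1st person, conditional

Segment: ak-tsetsa-e.
person: ak- → 1st person.
mood: -e → conditional.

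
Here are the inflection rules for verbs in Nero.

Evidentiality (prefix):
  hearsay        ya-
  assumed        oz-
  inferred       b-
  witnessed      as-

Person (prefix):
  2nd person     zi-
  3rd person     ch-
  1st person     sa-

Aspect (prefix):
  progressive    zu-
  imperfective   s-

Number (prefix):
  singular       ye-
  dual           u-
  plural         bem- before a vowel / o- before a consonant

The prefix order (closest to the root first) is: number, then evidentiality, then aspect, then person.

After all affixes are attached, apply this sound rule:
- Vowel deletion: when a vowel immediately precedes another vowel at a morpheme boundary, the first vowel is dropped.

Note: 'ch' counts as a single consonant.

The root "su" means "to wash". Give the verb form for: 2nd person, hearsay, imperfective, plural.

zisyosu

Attach number plural o- (before consonant 's') → osu.
Attach evidentiality hearsay ya- → yaosu.
Attach aspect imperfective s- → syaosu.
Attach person 2nd person zi- → zisyaosu.
Apply vowel deletion: zisyaosu → zisyosu.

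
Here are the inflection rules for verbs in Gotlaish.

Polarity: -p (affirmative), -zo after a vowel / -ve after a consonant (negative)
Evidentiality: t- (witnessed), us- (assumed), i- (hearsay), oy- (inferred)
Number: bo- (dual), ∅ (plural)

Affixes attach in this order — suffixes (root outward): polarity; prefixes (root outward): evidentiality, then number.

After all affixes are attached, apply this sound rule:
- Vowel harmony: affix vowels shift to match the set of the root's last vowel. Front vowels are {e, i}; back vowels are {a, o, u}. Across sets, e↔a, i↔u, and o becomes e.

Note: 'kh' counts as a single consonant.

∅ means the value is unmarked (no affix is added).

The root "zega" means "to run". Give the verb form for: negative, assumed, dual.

bouszegazo

Attach evidentiality assumed us- → uszega.
Attach polarity negative -zo (after vowel 'a') → uszegazo.
Attach number dual bo- → bouszegazo.
Vowel harmony: no change.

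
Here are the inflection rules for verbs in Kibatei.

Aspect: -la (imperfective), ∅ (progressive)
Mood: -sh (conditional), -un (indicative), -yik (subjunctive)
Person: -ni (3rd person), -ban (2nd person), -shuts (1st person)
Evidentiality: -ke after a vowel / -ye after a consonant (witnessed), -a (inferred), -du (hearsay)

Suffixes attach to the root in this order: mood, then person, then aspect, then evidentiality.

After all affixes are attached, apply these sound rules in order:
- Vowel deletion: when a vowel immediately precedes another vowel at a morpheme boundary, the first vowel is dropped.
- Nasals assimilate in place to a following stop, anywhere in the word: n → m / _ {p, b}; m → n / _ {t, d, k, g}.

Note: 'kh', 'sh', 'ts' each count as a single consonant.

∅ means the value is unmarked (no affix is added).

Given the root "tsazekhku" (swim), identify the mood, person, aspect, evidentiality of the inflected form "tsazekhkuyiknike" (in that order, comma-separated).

subjunctive, 3rd person, progressive, witnessed

Segment: tsazekhku-yik-ni-ke.
mood: -yik → subjunctive.
person: -ni → 3rd person.
aspect: ∅ → progressive.
evidentiality: -ke/ye → witnessed.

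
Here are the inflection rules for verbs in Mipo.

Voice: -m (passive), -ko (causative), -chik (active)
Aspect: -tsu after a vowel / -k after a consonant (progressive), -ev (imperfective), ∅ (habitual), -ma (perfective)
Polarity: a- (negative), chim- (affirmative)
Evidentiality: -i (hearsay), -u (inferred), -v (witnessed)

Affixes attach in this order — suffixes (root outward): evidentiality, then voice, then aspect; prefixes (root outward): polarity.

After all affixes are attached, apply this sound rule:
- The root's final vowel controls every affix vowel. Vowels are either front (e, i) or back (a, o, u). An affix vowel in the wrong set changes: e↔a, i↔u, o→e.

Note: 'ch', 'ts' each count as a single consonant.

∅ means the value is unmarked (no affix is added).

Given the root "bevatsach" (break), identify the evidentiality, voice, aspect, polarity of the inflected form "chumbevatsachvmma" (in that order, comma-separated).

witnessed, passive, perfective, affirmative

Segment: chim-bevatsach-v-m-ma.
evidentiality: -v → witnessed.
voice: -m → passive.
aspect: -ma → perfective.
polarity: chim- → affirmative.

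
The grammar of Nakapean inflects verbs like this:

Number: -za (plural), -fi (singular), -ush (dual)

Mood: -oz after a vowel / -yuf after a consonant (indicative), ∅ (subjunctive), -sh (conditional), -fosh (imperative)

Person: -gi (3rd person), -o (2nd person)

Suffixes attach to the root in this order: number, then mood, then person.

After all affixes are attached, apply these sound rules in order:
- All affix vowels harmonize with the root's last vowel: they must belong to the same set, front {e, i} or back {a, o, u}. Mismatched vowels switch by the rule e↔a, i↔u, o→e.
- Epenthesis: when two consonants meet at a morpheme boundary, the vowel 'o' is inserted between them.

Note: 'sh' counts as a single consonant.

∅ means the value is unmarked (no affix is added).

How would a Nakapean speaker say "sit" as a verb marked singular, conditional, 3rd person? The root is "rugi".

rugifishogi

Attach number singular -fi → rugifi.
Attach mood conditional -sh → rugifish.
Attach person 3rd person -gi → rugifishgi.
Vowel harmony: no change.
Apply epenthesis: rugifishgi → rugifishogi.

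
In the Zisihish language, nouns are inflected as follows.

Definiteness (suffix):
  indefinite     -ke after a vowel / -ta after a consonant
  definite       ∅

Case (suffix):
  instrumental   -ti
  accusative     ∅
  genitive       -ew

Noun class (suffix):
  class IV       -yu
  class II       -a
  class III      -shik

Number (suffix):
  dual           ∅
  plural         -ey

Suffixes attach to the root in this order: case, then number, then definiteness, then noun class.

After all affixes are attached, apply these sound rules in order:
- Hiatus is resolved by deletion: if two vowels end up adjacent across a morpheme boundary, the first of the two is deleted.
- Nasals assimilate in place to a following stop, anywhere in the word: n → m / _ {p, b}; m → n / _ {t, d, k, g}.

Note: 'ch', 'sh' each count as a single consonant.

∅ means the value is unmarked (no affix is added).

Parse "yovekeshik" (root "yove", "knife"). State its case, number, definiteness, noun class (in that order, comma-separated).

Segment: yove-ke-shik.
case: ∅ → accusative.
number: ∅ → dual.
definiteness: -ke/ta → indefinite.
noun class: -shik → class III.

accusative, dual, indefinite, class III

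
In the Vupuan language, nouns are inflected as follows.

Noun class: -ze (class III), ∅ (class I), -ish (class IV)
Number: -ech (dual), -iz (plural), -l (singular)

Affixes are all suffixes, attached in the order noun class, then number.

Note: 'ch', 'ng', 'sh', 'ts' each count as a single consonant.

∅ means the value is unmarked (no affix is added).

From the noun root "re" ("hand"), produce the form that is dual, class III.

Attach noun class class III -ze → reze.
Attach number dual -ech → rezeech.

rezeech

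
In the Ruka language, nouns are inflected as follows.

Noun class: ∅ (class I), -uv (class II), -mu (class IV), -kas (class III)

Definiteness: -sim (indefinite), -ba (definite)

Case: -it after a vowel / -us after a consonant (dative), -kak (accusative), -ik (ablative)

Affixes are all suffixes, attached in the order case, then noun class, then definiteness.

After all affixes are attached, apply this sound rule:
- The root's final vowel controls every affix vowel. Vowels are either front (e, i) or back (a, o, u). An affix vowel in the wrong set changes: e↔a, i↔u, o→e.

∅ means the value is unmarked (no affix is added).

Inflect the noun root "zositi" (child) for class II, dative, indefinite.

Attach case dative -it (after vowel 'i') → zositiit.
Attach noun class class II -uv → zositiituv.
Attach definiteness indefinite -sim → zositiituvsim.
Apply vowel harmony: zositiituvsim → zositiitivsim.

zositiitivsim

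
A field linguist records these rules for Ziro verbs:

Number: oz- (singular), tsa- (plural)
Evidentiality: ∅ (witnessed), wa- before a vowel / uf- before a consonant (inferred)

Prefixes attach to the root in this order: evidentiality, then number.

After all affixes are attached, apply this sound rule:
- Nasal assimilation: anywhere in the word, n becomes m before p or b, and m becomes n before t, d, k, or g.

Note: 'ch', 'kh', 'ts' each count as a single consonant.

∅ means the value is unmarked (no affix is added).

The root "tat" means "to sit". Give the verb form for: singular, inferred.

ozuftat

Attach evidentiality inferred uf- (before consonant 't') → uftat.
Attach number singular oz- → ozuftat.
Nasal assimilation: no change.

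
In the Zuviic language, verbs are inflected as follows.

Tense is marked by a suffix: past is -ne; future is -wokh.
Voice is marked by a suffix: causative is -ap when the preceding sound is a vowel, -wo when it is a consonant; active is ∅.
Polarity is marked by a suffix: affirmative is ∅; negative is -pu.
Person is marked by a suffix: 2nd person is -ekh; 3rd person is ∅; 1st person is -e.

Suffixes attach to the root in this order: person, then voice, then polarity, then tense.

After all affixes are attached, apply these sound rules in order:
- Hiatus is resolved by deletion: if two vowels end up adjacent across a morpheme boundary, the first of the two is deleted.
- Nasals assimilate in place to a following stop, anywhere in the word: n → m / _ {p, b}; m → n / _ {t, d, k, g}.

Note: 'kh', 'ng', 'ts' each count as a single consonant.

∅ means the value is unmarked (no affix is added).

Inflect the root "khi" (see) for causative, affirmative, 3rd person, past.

person = 3rd person: zero marking, form stays khi.
Attach voice causative -ap (after vowel 'i') → khiap.
polarity = affirmative: zero marking, form stays khiap.
Attach tense past -ne → khiapne.
Apply vowel deletion: khiapne → khapne.
Nasal assimilation: no change.

khapne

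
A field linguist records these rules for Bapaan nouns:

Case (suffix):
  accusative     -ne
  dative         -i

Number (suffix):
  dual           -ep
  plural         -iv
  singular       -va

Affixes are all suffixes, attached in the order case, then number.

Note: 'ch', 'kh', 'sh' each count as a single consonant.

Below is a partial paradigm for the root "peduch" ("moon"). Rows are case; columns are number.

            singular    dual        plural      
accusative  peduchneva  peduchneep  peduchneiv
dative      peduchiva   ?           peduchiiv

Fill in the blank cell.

Attach case dative -i → peduchi.
Attach number dual -ep → peduchiep.

peduchiep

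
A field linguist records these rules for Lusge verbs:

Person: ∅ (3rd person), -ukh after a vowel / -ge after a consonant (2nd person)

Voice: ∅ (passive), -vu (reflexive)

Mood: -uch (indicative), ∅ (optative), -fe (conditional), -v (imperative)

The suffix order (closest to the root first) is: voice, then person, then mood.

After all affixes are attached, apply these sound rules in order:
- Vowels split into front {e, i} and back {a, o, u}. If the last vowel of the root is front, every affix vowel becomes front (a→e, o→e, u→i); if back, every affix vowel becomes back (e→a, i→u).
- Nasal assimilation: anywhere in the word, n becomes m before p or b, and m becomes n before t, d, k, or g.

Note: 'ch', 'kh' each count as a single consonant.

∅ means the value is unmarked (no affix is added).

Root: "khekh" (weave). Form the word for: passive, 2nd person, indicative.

voice = passive: zero marking, form stays khekh.
Attach person 2nd person -ge (after consonant 'kh') → khekhge.
Attach mood indicative -uch → khekhgeuch.
Apply vowel harmony: khekhgeuch → khekhgeich.
Nasal assimilation: no change.

khekhgeich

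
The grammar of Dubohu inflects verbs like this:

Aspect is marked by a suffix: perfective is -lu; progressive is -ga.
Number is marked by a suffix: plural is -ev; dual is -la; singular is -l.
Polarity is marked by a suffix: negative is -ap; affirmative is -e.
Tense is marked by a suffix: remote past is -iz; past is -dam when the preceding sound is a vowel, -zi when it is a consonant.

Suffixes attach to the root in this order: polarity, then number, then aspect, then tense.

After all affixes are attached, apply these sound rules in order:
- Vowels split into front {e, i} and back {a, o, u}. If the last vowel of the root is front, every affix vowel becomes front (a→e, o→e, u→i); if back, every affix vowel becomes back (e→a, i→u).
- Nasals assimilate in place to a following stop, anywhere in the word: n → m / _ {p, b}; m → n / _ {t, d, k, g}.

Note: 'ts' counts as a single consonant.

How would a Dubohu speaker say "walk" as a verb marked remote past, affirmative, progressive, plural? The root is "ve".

Attach polarity affirmative -e → vee.
Attach number plural -ev → veeev.
Attach aspect progressive -ga → veeevga.
Attach tense remote past -iz → veeevgaiz.
Apply vowel harmony: veeevgaiz → veeevgeiz.
Nasal assimilation: no change.

veeevgeiz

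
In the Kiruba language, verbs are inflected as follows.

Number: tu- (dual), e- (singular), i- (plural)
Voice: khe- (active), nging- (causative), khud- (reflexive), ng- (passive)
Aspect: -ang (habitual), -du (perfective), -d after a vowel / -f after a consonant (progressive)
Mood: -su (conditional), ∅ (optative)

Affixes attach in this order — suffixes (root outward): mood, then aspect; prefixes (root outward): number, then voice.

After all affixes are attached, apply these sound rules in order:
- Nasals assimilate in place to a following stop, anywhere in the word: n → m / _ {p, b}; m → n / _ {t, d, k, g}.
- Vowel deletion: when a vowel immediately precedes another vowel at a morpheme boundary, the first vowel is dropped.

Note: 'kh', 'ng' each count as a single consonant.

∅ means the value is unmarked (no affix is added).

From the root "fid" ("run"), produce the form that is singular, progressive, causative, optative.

ngingefidf

Attach number singular e- → efid.
Attach voice causative nging- → ngingefid.
mood = optative: zero marking, form stays ngingefid.
Attach aspect progressive -f (after consonant 'd') → ngingefidf.
Nasal assimilation: no change.
Vowel deletion: no change.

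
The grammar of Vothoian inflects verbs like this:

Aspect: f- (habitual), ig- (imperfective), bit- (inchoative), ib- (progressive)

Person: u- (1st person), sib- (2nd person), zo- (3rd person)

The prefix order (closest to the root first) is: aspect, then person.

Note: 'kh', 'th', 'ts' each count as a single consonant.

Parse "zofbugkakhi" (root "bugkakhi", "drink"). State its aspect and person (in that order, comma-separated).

habitual, 3rd person

Segment: zo-f-bugkakhi.
aspect: f- → habitual.
person: zo- → 3rd person.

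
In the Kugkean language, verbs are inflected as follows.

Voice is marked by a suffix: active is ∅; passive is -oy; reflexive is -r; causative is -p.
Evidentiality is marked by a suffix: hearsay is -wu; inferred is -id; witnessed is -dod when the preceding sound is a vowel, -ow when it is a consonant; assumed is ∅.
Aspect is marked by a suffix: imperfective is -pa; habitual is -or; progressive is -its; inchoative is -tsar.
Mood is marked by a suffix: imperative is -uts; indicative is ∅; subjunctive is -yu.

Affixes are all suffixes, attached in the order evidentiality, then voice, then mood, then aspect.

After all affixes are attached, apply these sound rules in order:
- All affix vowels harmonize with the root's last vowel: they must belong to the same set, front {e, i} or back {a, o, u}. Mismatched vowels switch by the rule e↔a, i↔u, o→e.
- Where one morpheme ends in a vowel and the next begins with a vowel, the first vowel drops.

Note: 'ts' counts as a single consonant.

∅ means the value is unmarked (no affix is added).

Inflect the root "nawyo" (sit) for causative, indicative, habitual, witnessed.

nawyododpor

Attach evidentiality witnessed -dod (after vowel 'o') → nawyodod.
Attach voice causative -p → nawyododp.
mood = indicative: zero marking, form stays nawyododp.
Attach aspect habitual -or → nawyododpor.
Vowel harmony: no change.
Vowel deletion: no change.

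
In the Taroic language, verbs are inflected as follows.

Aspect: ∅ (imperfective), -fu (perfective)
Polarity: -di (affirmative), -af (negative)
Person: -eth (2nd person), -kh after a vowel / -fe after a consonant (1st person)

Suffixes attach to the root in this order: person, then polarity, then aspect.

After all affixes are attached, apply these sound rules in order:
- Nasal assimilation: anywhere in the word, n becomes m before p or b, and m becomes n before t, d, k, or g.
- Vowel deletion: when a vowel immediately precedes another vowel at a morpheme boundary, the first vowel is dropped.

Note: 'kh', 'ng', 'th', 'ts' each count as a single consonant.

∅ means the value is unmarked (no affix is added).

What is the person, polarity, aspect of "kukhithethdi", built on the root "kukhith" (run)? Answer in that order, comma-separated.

Segment: kukhith-eth-di.
person: -eth → 2nd person.
polarity: -di → affirmative.
aspect: ∅ → imperfective.

2nd person, affirmative, imperfective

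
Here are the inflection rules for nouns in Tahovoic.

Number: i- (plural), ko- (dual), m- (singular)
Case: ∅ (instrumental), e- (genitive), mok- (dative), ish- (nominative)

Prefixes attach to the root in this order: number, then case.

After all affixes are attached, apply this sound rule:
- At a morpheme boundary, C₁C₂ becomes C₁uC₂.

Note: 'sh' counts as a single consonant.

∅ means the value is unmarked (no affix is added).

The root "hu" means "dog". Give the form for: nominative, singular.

Attach number singular m- → mhu.
Attach case nominative ish- → ishmhu.
Apply epenthesis: ishmhu → ishumuhu.

ishumuhu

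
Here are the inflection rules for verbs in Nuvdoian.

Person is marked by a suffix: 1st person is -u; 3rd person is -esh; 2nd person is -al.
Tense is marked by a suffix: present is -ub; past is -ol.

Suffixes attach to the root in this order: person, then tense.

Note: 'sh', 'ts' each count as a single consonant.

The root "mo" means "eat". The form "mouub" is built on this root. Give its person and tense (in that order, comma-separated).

1st person, present

Segment: mo-u-ub.
person: -u → 1st person.
tense: -ub → present.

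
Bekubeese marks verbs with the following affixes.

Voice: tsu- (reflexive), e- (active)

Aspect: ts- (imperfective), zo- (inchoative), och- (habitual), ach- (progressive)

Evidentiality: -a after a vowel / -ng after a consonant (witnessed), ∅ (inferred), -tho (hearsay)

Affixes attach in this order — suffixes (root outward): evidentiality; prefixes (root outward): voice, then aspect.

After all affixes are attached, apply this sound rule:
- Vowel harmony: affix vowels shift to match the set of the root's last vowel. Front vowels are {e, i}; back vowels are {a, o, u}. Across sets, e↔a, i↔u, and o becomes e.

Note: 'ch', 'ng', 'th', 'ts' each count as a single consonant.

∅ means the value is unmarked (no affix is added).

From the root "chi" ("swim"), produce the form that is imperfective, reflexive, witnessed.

Attach voice reflexive tsu- → tsuchi.
Attach evidentiality witnessed -a (after vowel 'i') → tsuchia.
Attach aspect imperfective ts- → tstsuchia.
Apply vowel harmony: tstsuchia → tstsichie.

tstsichie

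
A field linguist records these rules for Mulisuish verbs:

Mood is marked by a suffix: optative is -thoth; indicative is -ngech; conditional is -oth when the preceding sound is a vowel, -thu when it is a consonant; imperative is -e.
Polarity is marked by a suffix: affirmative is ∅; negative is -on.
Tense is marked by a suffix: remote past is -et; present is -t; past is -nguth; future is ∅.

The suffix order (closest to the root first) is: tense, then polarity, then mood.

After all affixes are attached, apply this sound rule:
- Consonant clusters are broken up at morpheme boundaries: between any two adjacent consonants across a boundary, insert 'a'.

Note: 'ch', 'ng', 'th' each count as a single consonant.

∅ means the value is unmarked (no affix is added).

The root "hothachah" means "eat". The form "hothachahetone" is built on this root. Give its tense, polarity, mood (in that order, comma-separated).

remote past, negative, imperative

Segment: hothachah-et-on-e.
tense: -et → remote past.
polarity: -on → negative.
mood: -e → imperative.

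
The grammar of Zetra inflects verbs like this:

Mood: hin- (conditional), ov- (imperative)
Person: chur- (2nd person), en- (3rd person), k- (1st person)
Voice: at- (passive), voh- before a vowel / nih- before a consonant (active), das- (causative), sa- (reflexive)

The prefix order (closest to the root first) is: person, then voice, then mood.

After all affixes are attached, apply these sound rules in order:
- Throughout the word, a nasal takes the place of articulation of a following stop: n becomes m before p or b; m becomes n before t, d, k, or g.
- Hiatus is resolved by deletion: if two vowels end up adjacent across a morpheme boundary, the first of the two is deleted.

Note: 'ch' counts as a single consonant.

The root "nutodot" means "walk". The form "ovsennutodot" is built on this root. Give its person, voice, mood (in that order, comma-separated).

3rd person, reflexive, imperative

Segment: ov-sa-en-nutodot.
person: en- → 3rd person.
voice: sa- → reflexive.
mood: ov- → imperative.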